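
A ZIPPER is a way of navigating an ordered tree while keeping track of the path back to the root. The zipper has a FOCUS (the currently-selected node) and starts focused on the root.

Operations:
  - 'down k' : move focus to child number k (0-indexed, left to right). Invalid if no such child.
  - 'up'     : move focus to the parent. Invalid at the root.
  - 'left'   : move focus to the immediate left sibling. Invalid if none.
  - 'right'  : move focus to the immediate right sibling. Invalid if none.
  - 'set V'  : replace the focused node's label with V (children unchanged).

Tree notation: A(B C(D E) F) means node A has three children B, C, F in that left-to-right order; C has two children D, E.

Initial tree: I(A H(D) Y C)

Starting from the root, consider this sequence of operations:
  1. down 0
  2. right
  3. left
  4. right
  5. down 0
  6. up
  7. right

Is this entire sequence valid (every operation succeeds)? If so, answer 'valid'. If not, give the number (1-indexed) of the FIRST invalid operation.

Step 1 (down 0): focus=A path=0 depth=1 children=[] left=[] right=['H', 'Y', 'C'] parent=I
Step 2 (right): focus=H path=1 depth=1 children=['D'] left=['A'] right=['Y', 'C'] parent=I
Step 3 (left): focus=A path=0 depth=1 children=[] left=[] right=['H', 'Y', 'C'] parent=I
Step 4 (right): focus=H path=1 depth=1 children=['D'] left=['A'] right=['Y', 'C'] parent=I
Step 5 (down 0): focus=D path=1/0 depth=2 children=[] left=[] right=[] parent=H
Step 6 (up): focus=H path=1 depth=1 children=['D'] left=['A'] right=['Y', 'C'] parent=I
Step 7 (right): focus=Y path=2 depth=1 children=[] left=['A', 'H'] right=['C'] parent=I

Answer: valid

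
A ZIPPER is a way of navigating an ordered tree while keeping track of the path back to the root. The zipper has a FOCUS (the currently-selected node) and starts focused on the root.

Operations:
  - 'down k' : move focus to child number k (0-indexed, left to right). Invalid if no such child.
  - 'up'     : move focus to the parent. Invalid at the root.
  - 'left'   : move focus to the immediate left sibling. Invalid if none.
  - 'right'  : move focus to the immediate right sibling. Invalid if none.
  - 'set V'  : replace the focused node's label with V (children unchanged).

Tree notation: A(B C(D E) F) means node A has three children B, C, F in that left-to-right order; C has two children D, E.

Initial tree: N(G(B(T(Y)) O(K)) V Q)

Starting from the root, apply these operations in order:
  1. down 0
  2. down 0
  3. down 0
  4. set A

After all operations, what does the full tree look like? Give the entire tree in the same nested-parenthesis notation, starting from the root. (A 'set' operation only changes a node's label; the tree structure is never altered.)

Answer: N(G(B(A(Y)) O(K)) V Q)

Derivation:
Step 1 (down 0): focus=G path=0 depth=1 children=['B', 'O'] left=[] right=['V', 'Q'] parent=N
Step 2 (down 0): focus=B path=0/0 depth=2 children=['T'] left=[] right=['O'] parent=G
Step 3 (down 0): focus=T path=0/0/0 depth=3 children=['Y'] left=[] right=[] parent=B
Step 4 (set A): focus=A path=0/0/0 depth=3 children=['Y'] left=[] right=[] parent=B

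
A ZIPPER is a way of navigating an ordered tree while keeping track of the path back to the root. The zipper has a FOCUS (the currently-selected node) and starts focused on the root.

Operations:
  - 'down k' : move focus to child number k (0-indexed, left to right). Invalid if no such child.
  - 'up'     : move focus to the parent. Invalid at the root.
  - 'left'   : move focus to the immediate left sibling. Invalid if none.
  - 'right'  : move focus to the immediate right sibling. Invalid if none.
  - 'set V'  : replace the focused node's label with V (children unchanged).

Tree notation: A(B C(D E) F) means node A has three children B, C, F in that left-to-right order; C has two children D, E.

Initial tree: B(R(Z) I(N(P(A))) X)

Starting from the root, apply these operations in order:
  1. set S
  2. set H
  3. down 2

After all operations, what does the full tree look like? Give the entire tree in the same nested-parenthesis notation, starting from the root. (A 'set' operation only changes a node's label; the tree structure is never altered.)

Step 1 (set S): focus=S path=root depth=0 children=['R', 'I', 'X'] (at root)
Step 2 (set H): focus=H path=root depth=0 children=['R', 'I', 'X'] (at root)
Step 3 (down 2): focus=X path=2 depth=1 children=[] left=['R', 'I'] right=[] parent=H

Answer: H(R(Z) I(N(P(A))) X)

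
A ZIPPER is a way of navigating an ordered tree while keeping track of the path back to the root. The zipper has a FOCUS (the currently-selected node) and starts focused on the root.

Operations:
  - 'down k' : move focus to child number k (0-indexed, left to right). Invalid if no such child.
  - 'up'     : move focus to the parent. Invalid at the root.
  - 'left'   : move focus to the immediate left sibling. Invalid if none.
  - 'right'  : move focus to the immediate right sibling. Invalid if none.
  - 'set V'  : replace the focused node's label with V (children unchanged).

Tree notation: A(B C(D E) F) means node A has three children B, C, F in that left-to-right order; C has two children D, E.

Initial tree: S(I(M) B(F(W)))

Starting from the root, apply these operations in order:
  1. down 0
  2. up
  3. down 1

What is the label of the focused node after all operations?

Step 1 (down 0): focus=I path=0 depth=1 children=['M'] left=[] right=['B'] parent=S
Step 2 (up): focus=S path=root depth=0 children=['I', 'B'] (at root)
Step 3 (down 1): focus=B path=1 depth=1 children=['F'] left=['I'] right=[] parent=S

Answer: B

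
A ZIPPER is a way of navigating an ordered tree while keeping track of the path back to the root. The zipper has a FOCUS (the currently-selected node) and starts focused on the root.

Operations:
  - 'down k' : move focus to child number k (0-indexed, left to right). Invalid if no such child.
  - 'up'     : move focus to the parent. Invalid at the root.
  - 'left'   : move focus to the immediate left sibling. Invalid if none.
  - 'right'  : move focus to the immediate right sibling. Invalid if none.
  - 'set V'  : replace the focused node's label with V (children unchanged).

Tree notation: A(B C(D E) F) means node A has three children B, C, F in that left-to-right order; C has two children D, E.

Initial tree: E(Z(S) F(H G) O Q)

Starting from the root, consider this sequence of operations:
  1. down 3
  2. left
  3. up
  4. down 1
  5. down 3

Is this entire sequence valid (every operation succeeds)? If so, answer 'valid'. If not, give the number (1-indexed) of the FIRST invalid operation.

Step 1 (down 3): focus=Q path=3 depth=1 children=[] left=['Z', 'F', 'O'] right=[] parent=E
Step 2 (left): focus=O path=2 depth=1 children=[] left=['Z', 'F'] right=['Q'] parent=E
Step 3 (up): focus=E path=root depth=0 children=['Z', 'F', 'O', 'Q'] (at root)
Step 4 (down 1): focus=F path=1 depth=1 children=['H', 'G'] left=['Z'] right=['O', 'Q'] parent=E
Step 5 (down 3): INVALID

Answer: 5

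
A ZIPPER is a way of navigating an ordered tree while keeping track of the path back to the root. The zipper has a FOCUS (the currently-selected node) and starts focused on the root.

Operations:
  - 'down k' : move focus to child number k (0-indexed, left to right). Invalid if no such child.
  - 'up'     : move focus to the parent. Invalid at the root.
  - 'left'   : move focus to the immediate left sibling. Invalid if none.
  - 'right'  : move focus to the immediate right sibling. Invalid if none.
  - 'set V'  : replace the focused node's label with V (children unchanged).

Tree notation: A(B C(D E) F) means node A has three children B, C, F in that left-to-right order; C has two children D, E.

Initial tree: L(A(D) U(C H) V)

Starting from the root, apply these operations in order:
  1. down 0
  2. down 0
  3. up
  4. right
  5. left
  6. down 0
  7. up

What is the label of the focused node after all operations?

Answer: A

Derivation:
Step 1 (down 0): focus=A path=0 depth=1 children=['D'] left=[] right=['U', 'V'] parent=L
Step 2 (down 0): focus=D path=0/0 depth=2 children=[] left=[] right=[] parent=A
Step 3 (up): focus=A path=0 depth=1 children=['D'] left=[] right=['U', 'V'] parent=L
Step 4 (right): focus=U path=1 depth=1 children=['C', 'H'] left=['A'] right=['V'] parent=L
Step 5 (left): focus=A path=0 depth=1 children=['D'] left=[] right=['U', 'V'] parent=L
Step 6 (down 0): focus=D path=0/0 depth=2 children=[] left=[] right=[] parent=A
Step 7 (up): focus=A path=0 depth=1 children=['D'] left=[] right=['U', 'V'] parent=L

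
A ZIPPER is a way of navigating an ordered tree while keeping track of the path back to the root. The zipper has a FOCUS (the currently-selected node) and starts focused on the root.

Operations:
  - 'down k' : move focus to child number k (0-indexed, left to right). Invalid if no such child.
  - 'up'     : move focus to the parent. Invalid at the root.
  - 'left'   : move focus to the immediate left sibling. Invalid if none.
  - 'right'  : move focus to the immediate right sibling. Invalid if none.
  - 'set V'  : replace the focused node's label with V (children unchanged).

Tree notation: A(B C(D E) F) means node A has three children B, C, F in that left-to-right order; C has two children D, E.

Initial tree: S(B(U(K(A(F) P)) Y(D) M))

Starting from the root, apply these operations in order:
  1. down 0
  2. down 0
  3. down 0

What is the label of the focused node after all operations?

Step 1 (down 0): focus=B path=0 depth=1 children=['U', 'Y', 'M'] left=[] right=[] parent=S
Step 2 (down 0): focus=U path=0/0 depth=2 children=['K'] left=[] right=['Y', 'M'] parent=B
Step 3 (down 0): focus=K path=0/0/0 depth=3 children=['A', 'P'] left=[] right=[] parent=U

Answer: K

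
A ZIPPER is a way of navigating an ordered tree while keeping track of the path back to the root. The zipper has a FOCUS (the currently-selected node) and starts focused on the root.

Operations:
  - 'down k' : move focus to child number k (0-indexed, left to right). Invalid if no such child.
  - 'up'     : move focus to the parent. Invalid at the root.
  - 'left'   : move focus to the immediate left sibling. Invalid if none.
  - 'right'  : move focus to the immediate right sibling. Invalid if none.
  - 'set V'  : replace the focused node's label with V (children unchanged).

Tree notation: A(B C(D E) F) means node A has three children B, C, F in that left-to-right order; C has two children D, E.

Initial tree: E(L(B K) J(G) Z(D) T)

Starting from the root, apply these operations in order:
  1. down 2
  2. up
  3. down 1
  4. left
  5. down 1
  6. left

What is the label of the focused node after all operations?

Answer: B

Derivation:
Step 1 (down 2): focus=Z path=2 depth=1 children=['D'] left=['L', 'J'] right=['T'] parent=E
Step 2 (up): focus=E path=root depth=0 children=['L', 'J', 'Z', 'T'] (at root)
Step 3 (down 1): focus=J path=1 depth=1 children=['G'] left=['L'] right=['Z', 'T'] parent=E
Step 4 (left): focus=L path=0 depth=1 children=['B', 'K'] left=[] right=['J', 'Z', 'T'] parent=E
Step 5 (down 1): focus=K path=0/1 depth=2 children=[] left=['B'] right=[] parent=L
Step 6 (left): focus=B path=0/0 depth=2 children=[] left=[] right=['K'] parent=L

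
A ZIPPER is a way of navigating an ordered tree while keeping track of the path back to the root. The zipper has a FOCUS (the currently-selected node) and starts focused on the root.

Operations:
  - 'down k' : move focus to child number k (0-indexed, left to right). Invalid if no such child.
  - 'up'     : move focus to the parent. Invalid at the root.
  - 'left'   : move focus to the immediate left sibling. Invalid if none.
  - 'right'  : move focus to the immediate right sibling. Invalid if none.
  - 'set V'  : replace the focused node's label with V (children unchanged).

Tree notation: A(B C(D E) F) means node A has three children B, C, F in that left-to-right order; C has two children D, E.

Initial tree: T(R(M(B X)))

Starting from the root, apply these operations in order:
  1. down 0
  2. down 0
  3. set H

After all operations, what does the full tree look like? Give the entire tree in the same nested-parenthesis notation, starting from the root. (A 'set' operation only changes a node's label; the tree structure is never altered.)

Answer: T(R(H(B X)))

Derivation:
Step 1 (down 0): focus=R path=0 depth=1 children=['M'] left=[] right=[] parent=T
Step 2 (down 0): focus=M path=0/0 depth=2 children=['B', 'X'] left=[] right=[] parent=R
Step 3 (set H): focus=H path=0/0 depth=2 children=['B', 'X'] left=[] right=[] parent=R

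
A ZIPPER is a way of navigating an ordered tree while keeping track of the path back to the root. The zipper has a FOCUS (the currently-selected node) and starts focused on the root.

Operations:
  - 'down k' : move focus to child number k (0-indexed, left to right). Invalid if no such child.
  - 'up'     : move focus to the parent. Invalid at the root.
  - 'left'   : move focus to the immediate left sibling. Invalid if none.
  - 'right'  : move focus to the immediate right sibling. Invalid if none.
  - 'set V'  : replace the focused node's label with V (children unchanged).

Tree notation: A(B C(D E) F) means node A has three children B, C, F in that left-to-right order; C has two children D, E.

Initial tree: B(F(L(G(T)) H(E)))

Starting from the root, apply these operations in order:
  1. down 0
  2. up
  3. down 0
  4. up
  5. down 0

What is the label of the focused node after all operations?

Step 1 (down 0): focus=F path=0 depth=1 children=['L', 'H'] left=[] right=[] parent=B
Step 2 (up): focus=B path=root depth=0 children=['F'] (at root)
Step 3 (down 0): focus=F path=0 depth=1 children=['L', 'H'] left=[] right=[] parent=B
Step 4 (up): focus=B path=root depth=0 children=['F'] (at root)
Step 5 (down 0): focus=F path=0 depth=1 children=['L', 'H'] left=[] right=[] parent=B

Answer: F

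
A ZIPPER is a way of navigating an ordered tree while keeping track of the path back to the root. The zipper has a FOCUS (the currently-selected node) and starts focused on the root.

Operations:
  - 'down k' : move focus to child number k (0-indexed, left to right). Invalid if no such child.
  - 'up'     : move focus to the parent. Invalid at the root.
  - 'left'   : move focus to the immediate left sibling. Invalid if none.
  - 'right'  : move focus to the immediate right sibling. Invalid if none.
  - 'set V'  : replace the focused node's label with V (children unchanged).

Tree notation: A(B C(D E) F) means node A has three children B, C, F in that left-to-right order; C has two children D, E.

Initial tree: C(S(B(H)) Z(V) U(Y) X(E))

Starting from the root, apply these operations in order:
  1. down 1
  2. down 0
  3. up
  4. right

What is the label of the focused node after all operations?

Answer: U

Derivation:
Step 1 (down 1): focus=Z path=1 depth=1 children=['V'] left=['S'] right=['U', 'X'] parent=C
Step 2 (down 0): focus=V path=1/0 depth=2 children=[] left=[] right=[] parent=Z
Step 3 (up): focus=Z path=1 depth=1 children=['V'] left=['S'] right=['U', 'X'] parent=C
Step 4 (right): focus=U path=2 depth=1 children=['Y'] left=['S', 'Z'] right=['X'] parent=C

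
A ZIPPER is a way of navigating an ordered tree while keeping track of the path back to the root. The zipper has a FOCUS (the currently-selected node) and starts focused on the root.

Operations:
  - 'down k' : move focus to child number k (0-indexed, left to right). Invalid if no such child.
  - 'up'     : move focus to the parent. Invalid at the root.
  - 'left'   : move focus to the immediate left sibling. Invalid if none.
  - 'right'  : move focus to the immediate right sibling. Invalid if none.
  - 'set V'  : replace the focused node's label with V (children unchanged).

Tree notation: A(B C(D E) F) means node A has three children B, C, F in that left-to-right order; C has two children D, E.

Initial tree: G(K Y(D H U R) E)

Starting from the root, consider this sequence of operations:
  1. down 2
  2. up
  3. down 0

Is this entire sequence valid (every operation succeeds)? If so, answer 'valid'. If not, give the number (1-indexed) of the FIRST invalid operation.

Answer: valid

Derivation:
Step 1 (down 2): focus=E path=2 depth=1 children=[] left=['K', 'Y'] right=[] parent=G
Step 2 (up): focus=G path=root depth=0 children=['K', 'Y', 'E'] (at root)
Step 3 (down 0): focus=K path=0 depth=1 children=[] left=[] right=['Y', 'E'] parent=G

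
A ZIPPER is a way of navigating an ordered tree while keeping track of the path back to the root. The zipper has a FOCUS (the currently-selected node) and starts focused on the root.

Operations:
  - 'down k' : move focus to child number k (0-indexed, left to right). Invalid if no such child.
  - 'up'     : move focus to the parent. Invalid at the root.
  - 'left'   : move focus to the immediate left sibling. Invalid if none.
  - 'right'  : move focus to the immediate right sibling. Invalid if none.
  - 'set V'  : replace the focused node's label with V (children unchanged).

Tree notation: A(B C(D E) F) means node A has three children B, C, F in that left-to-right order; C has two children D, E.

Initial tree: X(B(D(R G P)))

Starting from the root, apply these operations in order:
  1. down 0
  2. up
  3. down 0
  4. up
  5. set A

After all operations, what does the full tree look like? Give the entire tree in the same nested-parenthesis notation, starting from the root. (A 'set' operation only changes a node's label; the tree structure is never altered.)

Answer: A(B(D(R G P)))

Derivation:
Step 1 (down 0): focus=B path=0 depth=1 children=['D'] left=[] right=[] parent=X
Step 2 (up): focus=X path=root depth=0 children=['B'] (at root)
Step 3 (down 0): focus=B path=0 depth=1 children=['D'] left=[] right=[] parent=X
Step 4 (up): focus=X path=root depth=0 children=['B'] (at root)
Step 5 (set A): focus=A path=root depth=0 children=['B'] (at root)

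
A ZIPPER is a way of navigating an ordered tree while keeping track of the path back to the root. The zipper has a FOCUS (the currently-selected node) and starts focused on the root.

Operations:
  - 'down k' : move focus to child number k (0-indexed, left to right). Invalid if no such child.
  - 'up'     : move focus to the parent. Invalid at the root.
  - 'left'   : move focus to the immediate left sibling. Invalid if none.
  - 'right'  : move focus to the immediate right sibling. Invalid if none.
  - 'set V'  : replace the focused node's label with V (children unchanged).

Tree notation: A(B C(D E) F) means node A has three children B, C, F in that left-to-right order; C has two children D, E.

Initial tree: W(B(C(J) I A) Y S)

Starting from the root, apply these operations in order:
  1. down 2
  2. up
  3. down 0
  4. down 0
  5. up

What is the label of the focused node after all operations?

Answer: B

Derivation:
Step 1 (down 2): focus=S path=2 depth=1 children=[] left=['B', 'Y'] right=[] parent=W
Step 2 (up): focus=W path=root depth=0 children=['B', 'Y', 'S'] (at root)
Step 3 (down 0): focus=B path=0 depth=1 children=['C', 'I', 'A'] left=[] right=['Y', 'S'] parent=W
Step 4 (down 0): focus=C path=0/0 depth=2 children=['J'] left=[] right=['I', 'A'] parent=B
Step 5 (up): focus=B path=0 depth=1 children=['C', 'I', 'A'] left=[] right=['Y', 'S'] parent=W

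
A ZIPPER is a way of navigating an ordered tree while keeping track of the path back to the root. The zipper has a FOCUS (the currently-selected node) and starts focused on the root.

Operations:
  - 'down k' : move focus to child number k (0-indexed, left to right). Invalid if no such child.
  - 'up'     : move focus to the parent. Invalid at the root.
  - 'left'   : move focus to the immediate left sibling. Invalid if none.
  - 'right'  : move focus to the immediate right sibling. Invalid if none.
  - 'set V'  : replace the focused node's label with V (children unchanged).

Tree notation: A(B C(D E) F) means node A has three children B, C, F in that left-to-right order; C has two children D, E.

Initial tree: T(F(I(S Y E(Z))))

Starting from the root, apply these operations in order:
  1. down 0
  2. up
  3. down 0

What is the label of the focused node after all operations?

Answer: F

Derivation:
Step 1 (down 0): focus=F path=0 depth=1 children=['I'] left=[] right=[] parent=T
Step 2 (up): focus=T path=root depth=0 children=['F'] (at root)
Step 3 (down 0): focus=F path=0 depth=1 children=['I'] left=[] right=[] parent=T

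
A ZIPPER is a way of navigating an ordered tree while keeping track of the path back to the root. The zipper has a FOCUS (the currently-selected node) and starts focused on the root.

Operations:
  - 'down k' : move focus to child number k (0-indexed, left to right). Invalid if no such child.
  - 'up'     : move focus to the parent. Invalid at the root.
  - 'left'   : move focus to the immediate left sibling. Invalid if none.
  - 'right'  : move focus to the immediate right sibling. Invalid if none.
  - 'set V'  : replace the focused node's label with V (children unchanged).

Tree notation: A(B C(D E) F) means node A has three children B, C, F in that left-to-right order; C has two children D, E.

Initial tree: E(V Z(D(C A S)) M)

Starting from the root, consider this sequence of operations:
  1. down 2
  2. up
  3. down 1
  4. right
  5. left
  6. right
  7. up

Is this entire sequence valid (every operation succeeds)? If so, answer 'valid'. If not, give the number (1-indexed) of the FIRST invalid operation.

Answer: valid

Derivation:
Step 1 (down 2): focus=M path=2 depth=1 children=[] left=['V', 'Z'] right=[] parent=E
Step 2 (up): focus=E path=root depth=0 children=['V', 'Z', 'M'] (at root)
Step 3 (down 1): focus=Z path=1 depth=1 children=['D'] left=['V'] right=['M'] parent=E
Step 4 (right): focus=M path=2 depth=1 children=[] left=['V', 'Z'] right=[] parent=E
Step 5 (left): focus=Z path=1 depth=1 children=['D'] left=['V'] right=['M'] parent=E
Step 6 (right): focus=M path=2 depth=1 children=[] left=['V', 'Z'] right=[] parent=E
Step 7 (up): focus=E path=root depth=0 children=['V', 'Z', 'M'] (at root)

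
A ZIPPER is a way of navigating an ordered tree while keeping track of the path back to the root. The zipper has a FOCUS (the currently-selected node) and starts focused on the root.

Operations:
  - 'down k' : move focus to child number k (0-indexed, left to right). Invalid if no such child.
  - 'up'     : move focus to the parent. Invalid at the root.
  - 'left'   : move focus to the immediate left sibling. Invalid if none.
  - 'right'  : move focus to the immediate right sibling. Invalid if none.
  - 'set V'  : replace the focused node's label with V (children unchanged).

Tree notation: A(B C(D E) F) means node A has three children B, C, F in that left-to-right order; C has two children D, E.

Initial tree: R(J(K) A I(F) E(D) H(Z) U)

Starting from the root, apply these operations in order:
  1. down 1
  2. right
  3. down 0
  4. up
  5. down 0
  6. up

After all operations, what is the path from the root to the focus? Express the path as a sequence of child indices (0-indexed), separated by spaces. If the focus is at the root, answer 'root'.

Step 1 (down 1): focus=A path=1 depth=1 children=[] left=['J'] right=['I', 'E', 'H', 'U'] parent=R
Step 2 (right): focus=I path=2 depth=1 children=['F'] left=['J', 'A'] right=['E', 'H', 'U'] parent=R
Step 3 (down 0): focus=F path=2/0 depth=2 children=[] left=[] right=[] parent=I
Step 4 (up): focus=I path=2 depth=1 children=['F'] left=['J', 'A'] right=['E', 'H', 'U'] parent=R
Step 5 (down 0): focus=F path=2/0 depth=2 children=[] left=[] right=[] parent=I
Step 6 (up): focus=I path=2 depth=1 children=['F'] left=['J', 'A'] right=['E', 'H', 'U'] parent=R

Answer: 2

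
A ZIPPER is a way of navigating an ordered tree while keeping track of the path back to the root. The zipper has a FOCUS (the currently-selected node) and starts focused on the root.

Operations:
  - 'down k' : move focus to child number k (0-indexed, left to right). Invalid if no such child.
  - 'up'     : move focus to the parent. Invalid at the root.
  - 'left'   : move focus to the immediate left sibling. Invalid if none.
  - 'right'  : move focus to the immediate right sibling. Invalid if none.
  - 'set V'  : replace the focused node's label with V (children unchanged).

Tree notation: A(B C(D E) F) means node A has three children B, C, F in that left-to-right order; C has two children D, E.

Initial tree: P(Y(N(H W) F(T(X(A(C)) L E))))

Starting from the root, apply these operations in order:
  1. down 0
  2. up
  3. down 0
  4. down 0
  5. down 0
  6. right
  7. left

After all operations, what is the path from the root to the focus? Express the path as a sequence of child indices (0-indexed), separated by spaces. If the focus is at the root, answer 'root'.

Answer: 0 0 0

Derivation:
Step 1 (down 0): focus=Y path=0 depth=1 children=['N', 'F'] left=[] right=[] parent=P
Step 2 (up): focus=P path=root depth=0 children=['Y'] (at root)
Step 3 (down 0): focus=Y path=0 depth=1 children=['N', 'F'] left=[] right=[] parent=P
Step 4 (down 0): focus=N path=0/0 depth=2 children=['H', 'W'] left=[] right=['F'] parent=Y
Step 5 (down 0): focus=H path=0/0/0 depth=3 children=[] left=[] right=['W'] parent=N
Step 6 (right): focus=W path=0/0/1 depth=3 children=[] left=['H'] right=[] parent=N
Step 7 (left): focus=H path=0/0/0 depth=3 children=[] left=[] right=['W'] parent=N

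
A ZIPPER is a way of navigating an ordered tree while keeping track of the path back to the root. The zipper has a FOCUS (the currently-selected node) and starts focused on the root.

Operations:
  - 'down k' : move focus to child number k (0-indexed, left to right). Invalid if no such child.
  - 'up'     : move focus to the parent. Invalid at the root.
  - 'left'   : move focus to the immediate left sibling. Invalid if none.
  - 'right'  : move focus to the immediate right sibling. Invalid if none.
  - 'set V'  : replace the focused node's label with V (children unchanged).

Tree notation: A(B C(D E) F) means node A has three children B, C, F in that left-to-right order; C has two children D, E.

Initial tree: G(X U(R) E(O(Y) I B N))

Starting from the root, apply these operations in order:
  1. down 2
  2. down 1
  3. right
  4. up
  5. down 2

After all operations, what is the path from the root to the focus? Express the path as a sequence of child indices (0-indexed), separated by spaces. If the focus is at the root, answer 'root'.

Step 1 (down 2): focus=E path=2 depth=1 children=['O', 'I', 'B', 'N'] left=['X', 'U'] right=[] parent=G
Step 2 (down 1): focus=I path=2/1 depth=2 children=[] left=['O'] right=['B', 'N'] parent=E
Step 3 (right): focus=B path=2/2 depth=2 children=[] left=['O', 'I'] right=['N'] parent=E
Step 4 (up): focus=E path=2 depth=1 children=['O', 'I', 'B', 'N'] left=['X', 'U'] right=[] parent=G
Step 5 (down 2): focus=B path=2/2 depth=2 children=[] left=['O', 'I'] right=['N'] parent=E

Answer: 2 2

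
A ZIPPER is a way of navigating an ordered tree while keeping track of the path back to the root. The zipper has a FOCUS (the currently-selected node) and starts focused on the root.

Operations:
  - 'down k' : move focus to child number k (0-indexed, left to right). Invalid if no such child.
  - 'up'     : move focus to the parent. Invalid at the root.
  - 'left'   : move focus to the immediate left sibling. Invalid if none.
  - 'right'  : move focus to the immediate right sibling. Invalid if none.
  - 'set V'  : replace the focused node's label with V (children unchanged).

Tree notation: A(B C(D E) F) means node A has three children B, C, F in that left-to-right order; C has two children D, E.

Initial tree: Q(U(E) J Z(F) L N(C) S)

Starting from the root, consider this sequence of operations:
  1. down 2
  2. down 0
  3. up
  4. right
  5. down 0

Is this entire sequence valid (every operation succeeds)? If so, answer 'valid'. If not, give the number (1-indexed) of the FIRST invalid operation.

Answer: 5

Derivation:
Step 1 (down 2): focus=Z path=2 depth=1 children=['F'] left=['U', 'J'] right=['L', 'N', 'S'] parent=Q
Step 2 (down 0): focus=F path=2/0 depth=2 children=[] left=[] right=[] parent=Z
Step 3 (up): focus=Z path=2 depth=1 children=['F'] left=['U', 'J'] right=['L', 'N', 'S'] parent=Q
Step 4 (right): focus=L path=3 depth=1 children=[] left=['U', 'J', 'Z'] right=['N', 'S'] parent=Q
Step 5 (down 0): INVALID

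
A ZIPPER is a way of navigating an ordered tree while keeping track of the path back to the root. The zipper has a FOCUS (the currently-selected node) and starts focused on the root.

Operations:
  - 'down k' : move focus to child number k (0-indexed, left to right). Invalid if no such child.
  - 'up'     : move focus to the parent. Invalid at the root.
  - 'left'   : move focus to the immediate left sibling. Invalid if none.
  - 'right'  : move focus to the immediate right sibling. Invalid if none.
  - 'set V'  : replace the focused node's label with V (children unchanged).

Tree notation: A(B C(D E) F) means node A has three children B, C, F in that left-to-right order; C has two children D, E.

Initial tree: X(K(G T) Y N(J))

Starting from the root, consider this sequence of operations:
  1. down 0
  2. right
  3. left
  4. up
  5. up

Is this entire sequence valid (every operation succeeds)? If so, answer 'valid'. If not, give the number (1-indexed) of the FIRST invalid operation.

Answer: 5

Derivation:
Step 1 (down 0): focus=K path=0 depth=1 children=['G', 'T'] left=[] right=['Y', 'N'] parent=X
Step 2 (right): focus=Y path=1 depth=1 children=[] left=['K'] right=['N'] parent=X
Step 3 (left): focus=K path=0 depth=1 children=['G', 'T'] left=[] right=['Y', 'N'] parent=X
Step 4 (up): focus=X path=root depth=0 children=['K', 'Y', 'N'] (at root)
Step 5 (up): INVALID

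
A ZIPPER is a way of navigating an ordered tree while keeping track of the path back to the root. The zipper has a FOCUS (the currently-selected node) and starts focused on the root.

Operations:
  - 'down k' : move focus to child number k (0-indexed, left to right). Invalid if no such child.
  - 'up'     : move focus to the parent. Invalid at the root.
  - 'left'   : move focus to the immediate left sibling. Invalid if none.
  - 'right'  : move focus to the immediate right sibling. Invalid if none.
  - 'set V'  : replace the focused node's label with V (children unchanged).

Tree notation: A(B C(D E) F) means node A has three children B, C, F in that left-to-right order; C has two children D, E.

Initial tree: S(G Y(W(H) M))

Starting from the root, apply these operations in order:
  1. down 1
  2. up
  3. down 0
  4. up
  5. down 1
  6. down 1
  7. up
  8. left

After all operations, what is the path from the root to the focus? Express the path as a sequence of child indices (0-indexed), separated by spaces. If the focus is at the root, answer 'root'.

Step 1 (down 1): focus=Y path=1 depth=1 children=['W', 'M'] left=['G'] right=[] parent=S
Step 2 (up): focus=S path=root depth=0 children=['G', 'Y'] (at root)
Step 3 (down 0): focus=G path=0 depth=1 children=[] left=[] right=['Y'] parent=S
Step 4 (up): focus=S path=root depth=0 children=['G', 'Y'] (at root)
Step 5 (down 1): focus=Y path=1 depth=1 children=['W', 'M'] left=['G'] right=[] parent=S
Step 6 (down 1): focus=M path=1/1 depth=2 children=[] left=['W'] right=[] parent=Y
Step 7 (up): focus=Y path=1 depth=1 children=['W', 'M'] left=['G'] right=[] parent=S
Step 8 (left): focus=G path=0 depth=1 children=[] left=[] right=['Y'] parent=S

Answer: 0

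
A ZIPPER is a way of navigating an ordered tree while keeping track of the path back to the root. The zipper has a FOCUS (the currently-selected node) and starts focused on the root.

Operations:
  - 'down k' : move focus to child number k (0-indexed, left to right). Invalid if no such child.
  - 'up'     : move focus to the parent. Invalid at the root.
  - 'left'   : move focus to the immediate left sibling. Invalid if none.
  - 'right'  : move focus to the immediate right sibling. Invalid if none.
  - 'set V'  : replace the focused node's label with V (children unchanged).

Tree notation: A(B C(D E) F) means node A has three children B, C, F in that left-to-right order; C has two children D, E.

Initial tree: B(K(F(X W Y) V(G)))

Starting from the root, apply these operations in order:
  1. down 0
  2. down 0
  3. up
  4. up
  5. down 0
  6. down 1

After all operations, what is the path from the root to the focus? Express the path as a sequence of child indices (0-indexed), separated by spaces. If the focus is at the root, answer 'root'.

Step 1 (down 0): focus=K path=0 depth=1 children=['F', 'V'] left=[] right=[] parent=B
Step 2 (down 0): focus=F path=0/0 depth=2 children=['X', 'W', 'Y'] left=[] right=['V'] parent=K
Step 3 (up): focus=K path=0 depth=1 children=['F', 'V'] left=[] right=[] parent=B
Step 4 (up): focus=B path=root depth=0 children=['K'] (at root)
Step 5 (down 0): focus=K path=0 depth=1 children=['F', 'V'] left=[] right=[] parent=B
Step 6 (down 1): focus=V path=0/1 depth=2 children=['G'] left=['F'] right=[] parent=K

Answer: 0 1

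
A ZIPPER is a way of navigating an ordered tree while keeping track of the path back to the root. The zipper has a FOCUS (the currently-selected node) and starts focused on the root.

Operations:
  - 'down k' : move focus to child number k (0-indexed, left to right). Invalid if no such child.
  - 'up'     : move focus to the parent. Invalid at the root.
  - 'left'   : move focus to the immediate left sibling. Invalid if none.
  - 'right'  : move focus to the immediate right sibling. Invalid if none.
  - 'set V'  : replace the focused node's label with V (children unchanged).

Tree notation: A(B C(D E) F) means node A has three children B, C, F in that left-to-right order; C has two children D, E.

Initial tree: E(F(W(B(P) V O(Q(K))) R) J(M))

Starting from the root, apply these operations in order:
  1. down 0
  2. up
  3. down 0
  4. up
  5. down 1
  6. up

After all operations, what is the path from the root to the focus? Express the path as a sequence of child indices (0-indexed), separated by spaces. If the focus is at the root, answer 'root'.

Step 1 (down 0): focus=F path=0 depth=1 children=['W', 'R'] left=[] right=['J'] parent=E
Step 2 (up): focus=E path=root depth=0 children=['F', 'J'] (at root)
Step 3 (down 0): focus=F path=0 depth=1 children=['W', 'R'] left=[] right=['J'] parent=E
Step 4 (up): focus=E path=root depth=0 children=['F', 'J'] (at root)
Step 5 (down 1): focus=J path=1 depth=1 children=['M'] left=['F'] right=[] parent=E
Step 6 (up): focus=E path=root depth=0 children=['F', 'J'] (at root)

Answer: root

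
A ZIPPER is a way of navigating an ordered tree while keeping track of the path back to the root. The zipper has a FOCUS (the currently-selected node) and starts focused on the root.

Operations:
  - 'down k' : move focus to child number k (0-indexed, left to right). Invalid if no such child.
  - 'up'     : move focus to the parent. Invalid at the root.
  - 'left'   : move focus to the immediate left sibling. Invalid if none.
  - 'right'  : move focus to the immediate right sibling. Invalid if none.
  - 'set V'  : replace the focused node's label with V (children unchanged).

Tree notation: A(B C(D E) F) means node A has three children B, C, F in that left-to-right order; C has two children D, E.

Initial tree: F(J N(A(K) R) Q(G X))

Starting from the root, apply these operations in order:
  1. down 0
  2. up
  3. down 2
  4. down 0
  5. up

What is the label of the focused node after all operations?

Answer: Q

Derivation:
Step 1 (down 0): focus=J path=0 depth=1 children=[] left=[] right=['N', 'Q'] parent=F
Step 2 (up): focus=F path=root depth=0 children=['J', 'N', 'Q'] (at root)
Step 3 (down 2): focus=Q path=2 depth=1 children=['G', 'X'] left=['J', 'N'] right=[] parent=F
Step 4 (down 0): focus=G path=2/0 depth=2 children=[] left=[] right=['X'] parent=Q
Step 5 (up): focus=Q path=2 depth=1 children=['G', 'X'] left=['J', 'N'] right=[] parent=F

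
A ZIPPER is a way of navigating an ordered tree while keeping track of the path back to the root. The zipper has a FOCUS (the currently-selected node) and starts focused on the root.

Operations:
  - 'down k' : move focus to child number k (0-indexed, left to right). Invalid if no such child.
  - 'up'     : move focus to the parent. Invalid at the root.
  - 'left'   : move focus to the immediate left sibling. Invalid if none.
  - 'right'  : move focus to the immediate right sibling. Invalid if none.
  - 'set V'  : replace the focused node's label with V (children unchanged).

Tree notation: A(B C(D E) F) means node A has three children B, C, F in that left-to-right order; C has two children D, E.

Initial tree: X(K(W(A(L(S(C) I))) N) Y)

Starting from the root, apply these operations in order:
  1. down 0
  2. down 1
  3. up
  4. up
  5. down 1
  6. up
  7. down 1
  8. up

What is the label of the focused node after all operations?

Step 1 (down 0): focus=K path=0 depth=1 children=['W', 'N'] left=[] right=['Y'] parent=X
Step 2 (down 1): focus=N path=0/1 depth=2 children=[] left=['W'] right=[] parent=K
Step 3 (up): focus=K path=0 depth=1 children=['W', 'N'] left=[] right=['Y'] parent=X
Step 4 (up): focus=X path=root depth=0 children=['K', 'Y'] (at root)
Step 5 (down 1): focus=Y path=1 depth=1 children=[] left=['K'] right=[] parent=X
Step 6 (up): focus=X path=root depth=0 children=['K', 'Y'] (at root)
Step 7 (down 1): focus=Y path=1 depth=1 children=[] left=['K'] right=[] parent=X
Step 8 (up): focus=X path=root depth=0 children=['K', 'Y'] (at root)

Answer: X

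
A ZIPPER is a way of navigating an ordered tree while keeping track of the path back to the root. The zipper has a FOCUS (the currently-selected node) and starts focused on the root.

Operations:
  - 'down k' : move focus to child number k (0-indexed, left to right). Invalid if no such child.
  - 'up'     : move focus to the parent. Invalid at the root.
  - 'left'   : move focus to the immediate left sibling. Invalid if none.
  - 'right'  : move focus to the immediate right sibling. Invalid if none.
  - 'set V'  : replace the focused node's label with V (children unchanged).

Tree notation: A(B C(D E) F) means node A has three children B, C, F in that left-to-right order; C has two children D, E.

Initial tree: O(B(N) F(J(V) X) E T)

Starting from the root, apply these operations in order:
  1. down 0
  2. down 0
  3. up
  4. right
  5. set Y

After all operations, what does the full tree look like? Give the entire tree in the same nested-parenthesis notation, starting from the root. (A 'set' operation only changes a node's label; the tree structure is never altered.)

Step 1 (down 0): focus=B path=0 depth=1 children=['N'] left=[] right=['F', 'E', 'T'] parent=O
Step 2 (down 0): focus=N path=0/0 depth=2 children=[] left=[] right=[] parent=B
Step 3 (up): focus=B path=0 depth=1 children=['N'] left=[] right=['F', 'E', 'T'] parent=O
Step 4 (right): focus=F path=1 depth=1 children=['J', 'X'] left=['B'] right=['E', 'T'] parent=O
Step 5 (set Y): focus=Y path=1 depth=1 children=['J', 'X'] left=['B'] right=['E', 'T'] parent=O

Answer: O(B(N) Y(J(V) X) E T)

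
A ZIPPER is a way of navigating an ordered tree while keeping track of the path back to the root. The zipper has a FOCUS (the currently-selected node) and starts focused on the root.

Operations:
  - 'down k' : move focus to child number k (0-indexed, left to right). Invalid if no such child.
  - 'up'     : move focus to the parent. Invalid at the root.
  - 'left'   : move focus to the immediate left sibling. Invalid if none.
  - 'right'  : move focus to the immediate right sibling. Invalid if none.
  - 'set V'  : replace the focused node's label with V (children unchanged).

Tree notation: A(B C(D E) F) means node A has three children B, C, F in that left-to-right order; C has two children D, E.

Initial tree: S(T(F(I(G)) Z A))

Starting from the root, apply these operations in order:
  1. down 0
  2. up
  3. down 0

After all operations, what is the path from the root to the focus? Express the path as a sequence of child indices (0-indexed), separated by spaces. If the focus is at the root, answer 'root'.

Answer: 0

Derivation:
Step 1 (down 0): focus=T path=0 depth=1 children=['F', 'Z', 'A'] left=[] right=[] parent=S
Step 2 (up): focus=S path=root depth=0 children=['T'] (at root)
Step 3 (down 0): focus=T path=0 depth=1 children=['F', 'Z', 'A'] left=[] right=[] parent=S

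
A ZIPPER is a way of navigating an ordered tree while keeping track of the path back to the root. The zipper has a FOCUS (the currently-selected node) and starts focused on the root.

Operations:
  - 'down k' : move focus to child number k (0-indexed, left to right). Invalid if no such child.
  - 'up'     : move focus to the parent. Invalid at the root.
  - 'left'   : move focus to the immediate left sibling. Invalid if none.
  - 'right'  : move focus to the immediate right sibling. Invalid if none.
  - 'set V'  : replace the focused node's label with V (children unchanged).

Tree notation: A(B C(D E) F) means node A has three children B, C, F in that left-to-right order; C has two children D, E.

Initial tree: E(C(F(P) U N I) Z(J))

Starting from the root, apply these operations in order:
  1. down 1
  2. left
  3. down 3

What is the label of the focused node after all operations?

Answer: I

Derivation:
Step 1 (down 1): focus=Z path=1 depth=1 children=['J'] left=['C'] right=[] parent=E
Step 2 (left): focus=C path=0 depth=1 children=['F', 'U', 'N', 'I'] left=[] right=['Z'] parent=E
Step 3 (down 3): focus=I path=0/3 depth=2 children=[] left=['F', 'U', 'N'] right=[] parent=C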